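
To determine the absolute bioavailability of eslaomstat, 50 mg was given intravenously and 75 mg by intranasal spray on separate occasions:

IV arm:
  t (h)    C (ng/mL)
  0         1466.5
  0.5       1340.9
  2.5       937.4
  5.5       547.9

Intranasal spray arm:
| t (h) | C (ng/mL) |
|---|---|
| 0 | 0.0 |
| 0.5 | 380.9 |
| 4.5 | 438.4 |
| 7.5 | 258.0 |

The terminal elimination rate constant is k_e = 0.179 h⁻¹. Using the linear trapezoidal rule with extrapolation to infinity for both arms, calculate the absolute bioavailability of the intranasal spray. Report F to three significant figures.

Trapezoidal AUC_0→5.5 (IV):
  [0→0.5]: (1466.5+1340.9)/2 × 0.5 = 701.85
  [0.5→2.5]: (1340.9+937.4)/2 × 2 = 2278.3
  [2.5→5.5]: (937.4+547.9)/2 × 3 = 2227.95
  Sum = 5208.1 ng/mL·h
IV tail: 547.9/0.179 = 3060.894; AUC_iv,0→∞ = 5208.1 + 3060.894 = 8268.994 ng/mL·h
Trapezoidal AUC_0→7.5 (intranasal spray):
  [0→0.5]: (0.0+380.9)/2 × 0.5 = 95.225
  [0.5→4.5]: (380.9+438.4)/2 × 4 = 1638.6
  [4.5→7.5]: (438.4+258.0)/2 × 3 = 1044.6
  Sum = 2778.425 ng/mL·h
intranasal spray tail: 258.0/0.179 = 1441.341; AUC_ev,0→∞ = 2778.425 + 1441.341 = 4219.766 ng/mL·h
F = (AUC_ev/D_ev)/(AUC_iv/D_iv) = (4219.766/75)/(8268.994/50) = 56.2635/165.37988 = 0.3402

F = 0.340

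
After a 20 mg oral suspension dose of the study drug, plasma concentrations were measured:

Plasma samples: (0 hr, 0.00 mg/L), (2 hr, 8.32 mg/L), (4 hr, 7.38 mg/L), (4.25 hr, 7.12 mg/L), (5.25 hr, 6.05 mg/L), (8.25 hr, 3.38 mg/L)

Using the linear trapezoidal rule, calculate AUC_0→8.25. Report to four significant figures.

Trapezoidal AUC_0→8.25:
  [0→2]: (0.00+8.32)/2 × 2 = 8.32
  [2→4]: (8.32+7.38)/2 × 2 = 15.7
  [4→4.25]: (7.38+7.12)/2 × 0.25 = 1.8125
  [4.25→5.25]: (7.12+6.05)/2 × 1 = 6.585
  [5.25→8.25]: (6.05+3.38)/2 × 3 = 14.145
  Sum = 46.5625 mg/L·hr

AUC = 46.56 mg/L·hr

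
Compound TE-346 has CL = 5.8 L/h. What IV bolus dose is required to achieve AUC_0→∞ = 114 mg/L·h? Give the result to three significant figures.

Dose_iv = CL × AUC_0→∞
     = 5.8 × 114 = 661.2 mg

Dose = 661 mg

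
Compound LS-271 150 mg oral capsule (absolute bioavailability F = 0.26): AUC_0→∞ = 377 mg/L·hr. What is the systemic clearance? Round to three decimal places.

CL = F × Dose / AUC_0→∞
   = 0.26 × 150 / 377 = 0.103448 L/hr

CL = 0.103 L/hr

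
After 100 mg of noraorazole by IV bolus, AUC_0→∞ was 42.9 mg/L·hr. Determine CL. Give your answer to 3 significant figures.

CL = 2.33 L/hr

CL = Dose_iv / AUC_0→∞
   = 100 / 42.9 = 2.331 L/hr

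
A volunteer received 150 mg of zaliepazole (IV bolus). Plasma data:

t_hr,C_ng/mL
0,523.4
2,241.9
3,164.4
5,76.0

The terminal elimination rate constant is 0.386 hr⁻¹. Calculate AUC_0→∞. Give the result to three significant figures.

AUC = 1410 ng/mL·hr

Trapezoidal AUC_0→5:
  [0→2]: (523.4+241.9)/2 × 2 = 765.3
  [2→3]: (241.9+164.4)/2 × 1 = 203.15
  [3→5]: (164.4+76.0)/2 × 2 = 240.4
  Sum = 1208.85 ng/mL·hr
Extrapolated tail: C_last / k_e = 76.0 / 0.386 = 196.891
AUC_0→∞ = 1208.85 + 196.891 = 1405.741 ng/mL·hr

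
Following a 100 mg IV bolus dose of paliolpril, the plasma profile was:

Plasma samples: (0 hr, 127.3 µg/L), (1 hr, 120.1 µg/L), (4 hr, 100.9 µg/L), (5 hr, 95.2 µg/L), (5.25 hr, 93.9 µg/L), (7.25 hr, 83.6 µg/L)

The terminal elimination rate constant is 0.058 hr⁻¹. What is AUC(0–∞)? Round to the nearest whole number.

AUC = 2196 µg/L·hr

Trapezoidal AUC_0→7.25:
  [0→1]: (127.3+120.1)/2 × 1 = 123.7
  [1→4]: (120.1+100.9)/2 × 3 = 331.5
  [4→5]: (100.9+95.2)/2 × 1 = 98.05
  [5→5.25]: (95.2+93.9)/2 × 0.25 = 23.6375
  [5.25→7.25]: (93.9+83.6)/2 × 2 = 177.5
  Sum = 754.3875 µg/L·hr
Extrapolated tail: C_last / k_e = 83.6 / 0.058 = 1441.379
AUC_0→∞ = 754.3875 + 1441.379 = 2195.7665 µg/L·hr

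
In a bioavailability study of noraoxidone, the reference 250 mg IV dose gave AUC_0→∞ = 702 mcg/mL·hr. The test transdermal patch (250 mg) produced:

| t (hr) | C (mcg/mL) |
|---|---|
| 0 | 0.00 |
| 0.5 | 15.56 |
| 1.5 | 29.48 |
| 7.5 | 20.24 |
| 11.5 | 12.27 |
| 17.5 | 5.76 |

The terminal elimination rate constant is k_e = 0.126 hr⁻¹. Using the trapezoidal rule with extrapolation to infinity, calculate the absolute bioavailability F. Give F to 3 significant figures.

Trapezoidal AUC_0→17.5 (transdermal patch):
  [0→0.5]: (0.00+15.56)/2 × 0.5 = 3.89
  [0.5→1.5]: (15.56+29.48)/2 × 1 = 22.52
  [1.5→7.5]: (29.48+20.24)/2 × 6 = 149.16
  [7.5→11.5]: (20.24+12.27)/2 × 4 = 65.02
  [11.5→17.5]: (12.27+5.76)/2 × 6 = 54.09
  Sum = 294.68 mcg/mL·hr
Tail: C_last/k_e = 5.76/0.126 = 45.714
AUC_0→∞ (transdermal patch) = 294.68 + 45.714 = 340.394 mcg/mL·hr
F = (AUC_ev/D_ev)/(AUC_iv/D_iv) = (340.394/250)/(702/250) = 1.361576/2.808 = 0.4849

F = 0.485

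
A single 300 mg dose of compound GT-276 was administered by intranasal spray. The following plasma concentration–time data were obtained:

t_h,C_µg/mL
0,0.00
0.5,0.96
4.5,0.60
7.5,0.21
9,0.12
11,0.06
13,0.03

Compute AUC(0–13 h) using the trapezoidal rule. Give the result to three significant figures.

Trapezoidal AUC_0→13:
  [0→0.5]: (0.00+0.96)/2 × 0.5 = 0.24
  [0.5→4.5]: (0.96+0.60)/2 × 4 = 3.12
  [4.5→7.5]: (0.60+0.21)/2 × 3 = 1.215
  [7.5→9]: (0.21+0.12)/2 × 1.5 = 0.2475
  [9→11]: (0.12+0.06)/2 × 2 = 0.18
  [11→13]: (0.06+0.03)/2 × 2 = 0.09
  Sum = 5.0925 µg/mL·h

AUC = 5.09 µg/mL·h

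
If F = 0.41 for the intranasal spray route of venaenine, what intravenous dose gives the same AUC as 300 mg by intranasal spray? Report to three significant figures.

Systemic exposure from an extravascular dose = F × D_ev, so the equivalent IV dose is F × D_ev.
D_iv = F × D_ev = 0.41 × 300 = 123 mg

D_iv = 123 mg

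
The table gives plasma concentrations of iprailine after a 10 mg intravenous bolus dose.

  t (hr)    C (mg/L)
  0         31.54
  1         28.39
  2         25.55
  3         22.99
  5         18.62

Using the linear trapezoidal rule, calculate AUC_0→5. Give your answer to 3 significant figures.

Trapezoidal AUC_0→5:
  [0→1]: (31.54+28.39)/2 × 1 = 29.965
  [1→2]: (28.39+25.55)/2 × 1 = 26.97
  [2→3]: (25.55+22.99)/2 × 1 = 24.27
  [3→5]: (22.99+18.62)/2 × 2 = 41.61
  Sum = 122.815 mg/L·hr

AUC = 123 mg/L·hr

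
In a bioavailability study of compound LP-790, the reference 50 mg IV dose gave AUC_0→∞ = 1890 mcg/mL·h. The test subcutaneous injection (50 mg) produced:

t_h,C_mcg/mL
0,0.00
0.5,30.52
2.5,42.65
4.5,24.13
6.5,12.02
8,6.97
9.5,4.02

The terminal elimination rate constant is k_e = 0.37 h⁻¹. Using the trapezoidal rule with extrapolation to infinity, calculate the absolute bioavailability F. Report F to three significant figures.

F = 0.115

Trapezoidal AUC_0→9.5 (subcutaneous injection):
  [0→0.5]: (0.00+30.52)/2 × 0.5 = 7.63
  [0.5→2.5]: (30.52+42.65)/2 × 2 = 73.17
  [2.5→4.5]: (42.65+24.13)/2 × 2 = 66.78
  [4.5→6.5]: (24.13+12.02)/2 × 2 = 36.15
  [6.5→8]: (12.02+6.97)/2 × 1.5 = 14.2425
  [8→9.5]: (6.97+4.02)/2 × 1.5 = 8.2425
  Sum = 206.215 mcg/mL·h
Tail: C_last/k_e = 4.02/0.37 = 10.865
AUC_0→∞ (subcutaneous injection) = 206.215 + 10.865 = 217.08 mcg/mL·h
F = (AUC_ev/D_ev)/(AUC_iv/D_iv) = (217.08/50)/(1890/50) = 4.3416/37.8 = 0.1149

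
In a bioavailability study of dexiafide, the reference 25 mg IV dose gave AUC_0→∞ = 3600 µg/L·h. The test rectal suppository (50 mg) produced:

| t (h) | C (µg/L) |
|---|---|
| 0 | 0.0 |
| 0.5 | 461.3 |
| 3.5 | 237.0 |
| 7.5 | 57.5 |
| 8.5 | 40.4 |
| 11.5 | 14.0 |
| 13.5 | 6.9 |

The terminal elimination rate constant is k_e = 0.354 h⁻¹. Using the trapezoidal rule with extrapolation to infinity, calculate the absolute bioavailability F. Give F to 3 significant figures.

Trapezoidal AUC_0→13.5 (rectal suppository):
  [0→0.5]: (0.0+461.3)/2 × 0.5 = 115.325
  [0.5→3.5]: (461.3+237.0)/2 × 3 = 1047.45
  [3.5→7.5]: (237.0+57.5)/2 × 4 = 589.0
  [7.5→8.5]: (57.5+40.4)/2 × 1 = 48.95
  [8.5→11.5]: (40.4+14.0)/2 × 3 = 81.6
  [11.5→13.5]: (14.0+6.9)/2 × 2 = 20.9
  Sum = 1903.225 µg/L·h
Tail: C_last/k_e = 6.9/0.354 = 19.492
AUC_0→∞ (rectal suppository) = 1903.225 + 19.492 = 1922.717 µg/L·h
F = (AUC_ev/D_ev)/(AUC_iv/D_iv) = (1922.717/50)/(3600/25) = 38.45434/144 = 0.2670

F = 0.267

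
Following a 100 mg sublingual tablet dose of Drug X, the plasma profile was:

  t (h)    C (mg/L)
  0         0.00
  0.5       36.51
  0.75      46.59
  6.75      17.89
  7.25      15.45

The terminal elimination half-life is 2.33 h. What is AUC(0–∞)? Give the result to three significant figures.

AUC = 273 mg/L·h

Trapezoidal AUC_0→7.25:
  [0→0.5]: (0.00+36.51)/2 × 0.5 = 9.1275
  [0.5→0.75]: (36.51+46.59)/2 × 0.25 = 10.3875
  [0.75→6.75]: (46.59+17.89)/2 × 6 = 193.44
  [6.75→7.25]: (17.89+15.45)/2 × 0.5 = 8.335
  Sum = 221.29 mg/L·h
k_e = ln2 / t½ = 0.693147 / 2.33 = 0.2975 h^-1
Extrapolated tail: C_last / k_e = 15.45 / 0.2975 = 51.933
AUC_0→∞ = 221.29 + 51.933 = 273.223 mg/L·h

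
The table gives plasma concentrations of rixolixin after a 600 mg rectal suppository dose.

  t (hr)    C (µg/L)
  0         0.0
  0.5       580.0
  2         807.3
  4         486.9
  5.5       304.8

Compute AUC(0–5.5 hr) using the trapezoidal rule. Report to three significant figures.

Trapezoidal AUC_0→5.5:
  [0→0.5]: (0.0+580.0)/2 × 0.5 = 145.0
  [0.5→2]: (580.0+807.3)/2 × 1.5 = 1040.475
  [2→4]: (807.3+486.9)/2 × 2 = 1294.2
  [4→5.5]: (486.9+304.8)/2 × 1.5 = 593.775
  Sum = 3073.45 µg/L·hr

AUC = 3070 µg/L·hr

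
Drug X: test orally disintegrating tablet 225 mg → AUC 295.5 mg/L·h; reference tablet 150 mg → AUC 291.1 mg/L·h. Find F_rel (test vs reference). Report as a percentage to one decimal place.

F_rel = 67.7%

F_rel = (AUC_test/D_test) / (AUC_ref/D_ref)
      = (295.5/225) / (291.1/150)
      = 1.31333 / 1.94067 = 0.6767 = 67.67%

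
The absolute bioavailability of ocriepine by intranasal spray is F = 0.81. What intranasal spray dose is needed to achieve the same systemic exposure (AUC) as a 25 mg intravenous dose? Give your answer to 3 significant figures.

D_intranasal = 30.9 mg

For equal systemic exposure: F × D_ev = D_iv
D_ev = D_iv / F = 25 / 0.81 = 30.8642 mg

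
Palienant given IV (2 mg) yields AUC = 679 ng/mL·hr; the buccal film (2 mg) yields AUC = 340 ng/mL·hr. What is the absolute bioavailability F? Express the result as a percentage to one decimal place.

F = (AUC_ev / D_ev) / (AUC_iv / D_iv)
  = (340/2) / (679/2)
  = 170 / 339.5 = 0.5007
  = 50.07%

F = 50.1%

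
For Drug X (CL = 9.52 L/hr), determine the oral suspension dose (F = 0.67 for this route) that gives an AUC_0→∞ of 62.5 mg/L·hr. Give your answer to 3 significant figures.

Dose = 888 mg

Dose = CL × AUC_0→∞ / F
     = 9.52 × 62.5 / 0.67 = 888.06 mg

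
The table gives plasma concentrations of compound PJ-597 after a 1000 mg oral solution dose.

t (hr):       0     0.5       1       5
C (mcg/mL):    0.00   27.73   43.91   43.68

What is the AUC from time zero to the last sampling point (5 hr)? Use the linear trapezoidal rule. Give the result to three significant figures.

AUC = 200 mcg/mL·hr

Trapezoidal AUC_0→5:
  [0→0.5]: (0.00+27.73)/2 × 0.5 = 6.9325
  [0.5→1]: (27.73+43.91)/2 × 0.5 = 17.91
  [1→5]: (43.91+43.68)/2 × 4 = 175.18
  Sum = 200.0225 mcg/mL·hr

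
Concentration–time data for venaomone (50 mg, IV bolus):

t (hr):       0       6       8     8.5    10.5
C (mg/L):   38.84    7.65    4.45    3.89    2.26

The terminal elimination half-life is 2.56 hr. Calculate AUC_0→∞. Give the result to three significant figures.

Trapezoidal AUC_0→10.5:
  [0→6]: (38.84+7.65)/2 × 6 = 139.47
  [6→8]: (7.65+4.45)/2 × 2 = 12.1
  [8→8.5]: (4.45+3.89)/2 × 0.5 = 2.085
  [8.5→10.5]: (3.89+2.26)/2 × 2 = 6.15
  Sum = 159.805 mg/L·hr
k_e = ln2 / t½ = 0.693147 / 2.56 = 0.2708 hr^-1
Extrapolated tail: C_last / k_e = 2.26 / 0.2708 = 8.346
AUC_0→∞ = 159.805 + 8.346 = 168.151 mg/L·hr

AUC = 168 mg/L·hr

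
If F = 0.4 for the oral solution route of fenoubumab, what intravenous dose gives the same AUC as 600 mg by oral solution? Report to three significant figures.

D_iv = 240 mg

Systemic exposure from an extravascular dose = F × D_ev, so the equivalent IV dose is F × D_ev.
D_iv = F × D_ev = 0.4 × 600 = 240 mg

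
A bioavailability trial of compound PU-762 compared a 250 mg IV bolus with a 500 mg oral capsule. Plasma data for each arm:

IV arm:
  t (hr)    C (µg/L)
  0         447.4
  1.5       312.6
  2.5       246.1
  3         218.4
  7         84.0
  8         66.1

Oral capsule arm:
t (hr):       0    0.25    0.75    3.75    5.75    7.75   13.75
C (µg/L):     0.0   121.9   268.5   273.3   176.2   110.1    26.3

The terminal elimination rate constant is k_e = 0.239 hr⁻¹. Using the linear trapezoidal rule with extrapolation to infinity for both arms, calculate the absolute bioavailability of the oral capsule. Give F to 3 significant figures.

F = 0.567

Trapezoidal AUC_0→8 (IV):
  [0→1.5]: (447.4+312.6)/2 × 1.5 = 570.0
  [1.5→2.5]: (312.6+246.1)/2 × 1 = 279.35
  [2.5→3]: (246.1+218.4)/2 × 0.5 = 116.125
  [3→7]: (218.4+84.0)/2 × 4 = 604.8
  [7→8]: (84.0+66.1)/2 × 1 = 75.05
  Sum = 1645.325 µg/L·hr
IV tail: 66.1/0.239 = 276.569; AUC_iv,0→∞ = 1645.325 + 276.569 = 1921.894 µg/L·hr
Trapezoidal AUC_0→13.75 (oral capsule):
  [0→0.25]: (0.0+121.9)/2 × 0.25 = 15.2375
  [0.25→0.75]: (121.9+268.5)/2 × 0.5 = 97.6
  [0.75→3.75]: (268.5+273.3)/2 × 3 = 812.7
  [3.75→5.75]: (273.3+176.2)/2 × 2 = 449.5
  [5.75→7.75]: (176.2+110.1)/2 × 2 = 286.3
  [7.75→13.75]: (110.1+26.3)/2 × 6 = 409.2
  Sum = 2070.5375 µg/L·hr
oral capsule tail: 26.3/0.239 = 110.042; AUC_ev,0→∞ = 2070.5375 + 110.042 = 2180.5795 µg/L·hr
F = (AUC_ev/D_ev)/(AUC_iv/D_iv) = (2180.5795/500)/(1921.894/250) = 4.361159/7.687576 = 0.5673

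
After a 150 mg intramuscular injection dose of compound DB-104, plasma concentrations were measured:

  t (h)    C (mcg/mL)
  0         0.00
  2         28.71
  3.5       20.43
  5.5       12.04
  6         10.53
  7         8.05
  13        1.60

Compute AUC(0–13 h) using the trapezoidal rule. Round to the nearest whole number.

AUC = 142 mcg/mL·h

Trapezoidal AUC_0→13:
  [0→2]: (0.00+28.71)/2 × 2 = 28.71
  [2→3.5]: (28.71+20.43)/2 × 1.5 = 36.855
  [3.5→5.5]: (20.43+12.04)/2 × 2 = 32.47
  [5.5→6]: (12.04+10.53)/2 × 0.5 = 5.6425
  [6→7]: (10.53+8.05)/2 × 1 = 9.29
  [7→13]: (8.05+1.60)/2 × 6 = 28.95
  Sum = 141.9175 mcg/mL·h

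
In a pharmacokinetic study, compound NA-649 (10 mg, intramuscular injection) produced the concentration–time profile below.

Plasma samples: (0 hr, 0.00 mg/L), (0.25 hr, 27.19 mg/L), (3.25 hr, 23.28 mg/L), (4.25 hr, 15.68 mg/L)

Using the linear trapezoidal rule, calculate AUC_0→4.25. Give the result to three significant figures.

Trapezoidal AUC_0→4.25:
  [0→0.25]: (0.00+27.19)/2 × 0.25 = 3.39875
  [0.25→3.25]: (27.19+23.28)/2 × 3 = 75.705
  [3.25→4.25]: (23.28+15.68)/2 × 1 = 19.48
  Sum = 98.58375 mg/L·hr

AUC = 98.6 mg/L·hr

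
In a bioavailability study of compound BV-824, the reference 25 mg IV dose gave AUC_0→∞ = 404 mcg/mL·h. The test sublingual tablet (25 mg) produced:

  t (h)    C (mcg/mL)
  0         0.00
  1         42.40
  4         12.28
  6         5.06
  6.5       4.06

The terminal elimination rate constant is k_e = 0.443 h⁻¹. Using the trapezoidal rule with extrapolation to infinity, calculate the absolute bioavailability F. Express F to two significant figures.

F = 0.33

Trapezoidal AUC_0→6.5 (sublingual tablet):
  [0→1]: (0.00+42.40)/2 × 1 = 21.2
  [1→4]: (42.40+12.28)/2 × 3 = 82.02
  [4→6]: (12.28+5.06)/2 × 2 = 17.34
  [6→6.5]: (5.06+4.06)/2 × 0.5 = 2.28
  Sum = 122.84 mcg/mL·h
Tail: C_last/k_e = 4.06/0.443 = 9.165
AUC_0→∞ (sublingual tablet) = 122.84 + 9.165 = 132.005 mcg/mL·h
F = (AUC_ev/D_ev)/(AUC_iv/D_iv) = (132.005/25)/(404/25) = 5.2802/16.16 = 0.3267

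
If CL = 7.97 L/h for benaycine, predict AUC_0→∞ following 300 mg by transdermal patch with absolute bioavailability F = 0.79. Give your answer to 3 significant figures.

AUC = 29.7 mg/L·h

AUC_0→∞ = F × Dose / CL
        = 0.79 × 300 / 7.97 = 29.7365 mg/L·h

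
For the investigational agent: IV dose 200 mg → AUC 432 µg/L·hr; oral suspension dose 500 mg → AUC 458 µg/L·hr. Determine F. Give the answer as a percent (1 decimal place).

F = (AUC_ev / D_ev) / (AUC_iv / D_iv)
  = (458/500) / (432/200)
  = 0.916 / 2.16 = 0.4241
  = 42.41%

F = 42.4%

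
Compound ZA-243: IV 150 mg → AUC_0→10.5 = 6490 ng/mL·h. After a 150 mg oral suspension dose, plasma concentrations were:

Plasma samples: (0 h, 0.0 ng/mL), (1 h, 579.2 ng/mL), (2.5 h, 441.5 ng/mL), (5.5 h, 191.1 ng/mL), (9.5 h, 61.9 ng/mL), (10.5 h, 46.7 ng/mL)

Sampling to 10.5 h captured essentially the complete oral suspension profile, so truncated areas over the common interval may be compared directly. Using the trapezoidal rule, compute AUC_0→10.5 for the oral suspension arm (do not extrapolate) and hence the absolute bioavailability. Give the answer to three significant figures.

Trapezoidal AUC_0→10.5 (oral suspension):
  [0→1]: (0.0+579.2)/2 × 1 = 289.6
  [1→2.5]: (579.2+441.5)/2 × 1.5 = 765.525
  [2.5→5.5]: (441.5+191.1)/2 × 3 = 948.9
  [5.5→9.5]: (191.1+61.9)/2 × 4 = 506.0
  [9.5→10.5]: (61.9+46.7)/2 × 1 = 54.3
  Sum = 2564.325 ng/mL·h
F = (AUC_ev/D_ev)/(AUC_iv/D_iv) = (2564.325/150)/(6490/150) = 17.0955/43.2667 = 0.3951

F = 0.395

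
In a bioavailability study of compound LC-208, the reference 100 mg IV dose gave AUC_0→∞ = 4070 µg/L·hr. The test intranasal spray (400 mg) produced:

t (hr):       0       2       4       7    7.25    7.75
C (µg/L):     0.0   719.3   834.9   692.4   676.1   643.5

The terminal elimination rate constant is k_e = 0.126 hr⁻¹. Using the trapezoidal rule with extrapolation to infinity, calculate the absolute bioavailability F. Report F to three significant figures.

F = 0.625

Trapezoidal AUC_0→7.75 (intranasal spray):
  [0→2]: (0.0+719.3)/2 × 2 = 719.3
  [2→4]: (719.3+834.9)/2 × 2 = 1554.2
  [4→7]: (834.9+692.4)/2 × 3 = 2290.95
  [7→7.25]: (692.4+676.1)/2 × 0.25 = 171.0625
  [7.25→7.75]: (676.1+643.5)/2 × 0.5 = 329.9
  Sum = 5065.4125 µg/L·hr
Tail: C_last/k_e = 643.5/0.126 = 5107.143
AUC_0→∞ (intranasal spray) = 5065.4125 + 5107.143 = 10172.5555 µg/L·hr
F = (AUC_ev/D_ev)/(AUC_iv/D_iv) = (10172.5555/400)/(4070/100) = 25.4314/40.7 = 0.6249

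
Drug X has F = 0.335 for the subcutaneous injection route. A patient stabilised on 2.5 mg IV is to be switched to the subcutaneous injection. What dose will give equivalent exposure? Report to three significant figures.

For equal systemic exposure: F × D_ev = D_iv
D_ev = D_iv / F = 2.5 / 0.335 = 7.46269 mg

D_subcutaneous = 7.46 mg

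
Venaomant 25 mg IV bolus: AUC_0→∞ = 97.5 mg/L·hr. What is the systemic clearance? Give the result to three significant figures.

CL = Dose_iv / AUC_0→∞
   = 25 / 97.5 = 0.25641 L/hr

CL = 0.256 L/hr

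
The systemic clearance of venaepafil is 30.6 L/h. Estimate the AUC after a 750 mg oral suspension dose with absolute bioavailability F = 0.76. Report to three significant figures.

AUC = 18.6 mg/L·h

AUC_0→∞ = F × Dose / CL
        = 0.76 × 750 / 30.6 = 18.6275 mg/L·h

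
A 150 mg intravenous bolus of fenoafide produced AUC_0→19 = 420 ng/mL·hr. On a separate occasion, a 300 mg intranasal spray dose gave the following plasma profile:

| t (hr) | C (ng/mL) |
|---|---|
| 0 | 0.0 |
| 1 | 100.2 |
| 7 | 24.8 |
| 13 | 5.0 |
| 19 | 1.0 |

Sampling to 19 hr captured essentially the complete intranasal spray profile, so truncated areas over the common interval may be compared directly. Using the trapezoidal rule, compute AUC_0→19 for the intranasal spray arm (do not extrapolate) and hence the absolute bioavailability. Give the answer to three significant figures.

Trapezoidal AUC_0→19 (intranasal spray):
  [0→1]: (0.0+100.2)/2 × 1 = 50.1
  [1→7]: (100.2+24.8)/2 × 6 = 375.0
  [7→13]: (24.8+5.0)/2 × 6 = 89.4
  [13→19]: (5.0+1.0)/2 × 6 = 18.0
  Sum = 532.5 ng/mL·hr
F = (AUC_ev/D_ev)/(AUC_iv/D_iv) = (532.5/300)/(420/150) = 1.775/2.8 = 0.6339

F = 0.634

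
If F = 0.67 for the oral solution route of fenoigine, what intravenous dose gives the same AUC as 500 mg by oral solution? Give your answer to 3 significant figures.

D_iv = 335 mg

Systemic exposure from an extravascular dose = F × D_ev, so the equivalent IV dose is F × D_ev.
D_iv = F × D_ev = 0.67 × 500 = 335 mg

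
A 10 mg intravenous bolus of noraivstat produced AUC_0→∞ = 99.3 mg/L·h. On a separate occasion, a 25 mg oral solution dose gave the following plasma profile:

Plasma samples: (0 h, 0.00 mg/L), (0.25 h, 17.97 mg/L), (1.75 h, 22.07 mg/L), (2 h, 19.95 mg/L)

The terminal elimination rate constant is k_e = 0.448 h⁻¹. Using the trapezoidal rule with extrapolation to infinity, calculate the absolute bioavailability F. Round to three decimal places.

Trapezoidal AUC_0→2 (oral solution):
  [0→0.25]: (0.00+17.97)/2 × 0.25 = 2.24625
  [0.25→1.75]: (17.97+22.07)/2 × 1.5 = 30.03
  [1.75→2]: (22.07+19.95)/2 × 0.25 = 5.2525
  Sum = 37.52875 mg/L·h
Tail: C_last/k_e = 19.95/0.448 = 44.531
AUC_0→∞ (oral solution) = 37.52875 + 44.531 = 82.05975 mg/L·h
F = (AUC_ev/D_ev)/(AUC_iv/D_iv) = (82.05975/25)/(99.3/10) = 3.28239/9.93 = 0.3306

F = 0.331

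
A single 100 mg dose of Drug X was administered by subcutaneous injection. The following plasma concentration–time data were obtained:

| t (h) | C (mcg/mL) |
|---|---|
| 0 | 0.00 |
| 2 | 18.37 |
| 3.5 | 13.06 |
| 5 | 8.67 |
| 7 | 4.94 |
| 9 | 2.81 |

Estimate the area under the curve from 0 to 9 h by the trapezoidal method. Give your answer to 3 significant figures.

AUC = 79.6 mcg/mL·h

Trapezoidal AUC_0→9:
  [0→2]: (0.00+18.37)/2 × 2 = 18.37
  [2→3.5]: (18.37+13.06)/2 × 1.5 = 23.5725
  [3.5→5]: (13.06+8.67)/2 × 1.5 = 16.2975
  [5→7]: (8.67+4.94)/2 × 2 = 13.61
  [7→9]: (4.94+2.81)/2 × 2 = 7.75
  Sum = 79.6 mcg/mL·h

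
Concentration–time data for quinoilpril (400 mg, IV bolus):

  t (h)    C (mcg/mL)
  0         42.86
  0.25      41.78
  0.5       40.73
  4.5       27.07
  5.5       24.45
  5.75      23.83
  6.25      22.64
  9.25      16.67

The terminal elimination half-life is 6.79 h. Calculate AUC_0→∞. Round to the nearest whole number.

Trapezoidal AUC_0→9.25:
  [0→0.25]: (42.86+41.78)/2 × 0.25 = 10.58
  [0.25→0.5]: (41.78+40.73)/2 × 0.25 = 10.31375
  [0.5→4.5]: (40.73+27.07)/2 × 4 = 135.6
  [4.5→5.5]: (27.07+24.45)/2 × 1 = 25.76
  [5.5→5.75]: (24.45+23.83)/2 × 0.25 = 6.035
  [5.75→6.25]: (23.83+22.64)/2 × 0.5 = 11.6175
  [6.25→9.25]: (22.64+16.67)/2 × 3 = 58.965
  Sum = 258.87125 mcg/mL·h
k_e = ln2 / t½ = 0.693147 / 6.79 = 0.1021 h^-1
Extrapolated tail: C_last / k_e = 16.67 / 0.1021 = 163.271
AUC_0→∞ = 258.87125 + 163.271 = 422.14225 mcg/mL·h

AUC = 422 mcg/mL·h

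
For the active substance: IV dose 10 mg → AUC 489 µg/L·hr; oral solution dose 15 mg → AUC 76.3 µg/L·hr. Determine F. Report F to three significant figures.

F = 0.104

F = (AUC_ev / D_ev) / (AUC_iv / D_iv)
  = (76.3/15) / (489/10)
  = 5.08667 / 48.9 = 0.1040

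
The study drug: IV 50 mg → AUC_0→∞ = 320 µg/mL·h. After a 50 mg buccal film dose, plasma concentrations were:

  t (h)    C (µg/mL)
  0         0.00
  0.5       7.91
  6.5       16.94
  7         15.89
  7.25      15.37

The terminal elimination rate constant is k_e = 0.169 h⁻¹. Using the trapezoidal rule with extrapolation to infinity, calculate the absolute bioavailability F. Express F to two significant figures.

F = 0.56

Trapezoidal AUC_0→7.25 (buccal film):
  [0→0.5]: (0.00+7.91)/2 × 0.5 = 1.9775
  [0.5→6.5]: (7.91+16.94)/2 × 6 = 74.55
  [6.5→7]: (16.94+15.89)/2 × 0.5 = 8.2075
  [7→7.25]: (15.89+15.37)/2 × 0.25 = 3.9075
  Sum = 88.6425 µg/mL·h
Tail: C_last/k_e = 15.37/0.169 = 90.947
AUC_0→∞ (buccal film) = 88.6425 + 90.947 = 179.5895 µg/mL·h
F = (AUC_ev/D_ev)/(AUC_iv/D_iv) = (179.5895/50)/(320/50) = 3.59179/6.4 = 0.5612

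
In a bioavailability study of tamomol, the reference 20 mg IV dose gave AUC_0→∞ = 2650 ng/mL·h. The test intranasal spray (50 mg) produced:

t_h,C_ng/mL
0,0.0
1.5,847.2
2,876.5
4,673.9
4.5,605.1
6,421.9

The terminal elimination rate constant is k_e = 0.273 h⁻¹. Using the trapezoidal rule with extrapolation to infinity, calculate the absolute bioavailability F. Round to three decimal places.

F = 0.793

Trapezoidal AUC_0→6 (intranasal spray):
  [0→1.5]: (0.0+847.2)/2 × 1.5 = 635.4
  [1.5→2]: (847.2+876.5)/2 × 0.5 = 430.925
  [2→4]: (876.5+673.9)/2 × 2 = 1550.4
  [4→4.5]: (673.9+605.1)/2 × 0.5 = 319.75
  [4.5→6]: (605.1+421.9)/2 × 1.5 = 770.25
  Sum = 3706.725 ng/mL·h
Tail: C_last/k_e = 421.9/0.273 = 1545.421
AUC_0→∞ (intranasal spray) = 3706.725 + 1545.421 = 5252.146 ng/mL·h
F = (AUC_ev/D_ev)/(AUC_iv/D_iv) = (5252.146/50)/(2650/20) = 105.04292/132.5 = 0.7928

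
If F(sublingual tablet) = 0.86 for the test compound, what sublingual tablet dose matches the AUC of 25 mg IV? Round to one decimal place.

For equal systemic exposure: F × D_ev = D_iv
D_ev = D_iv / F = 25 / 0.86 = 29.0698 mg

D_sublingual = 29.1 mg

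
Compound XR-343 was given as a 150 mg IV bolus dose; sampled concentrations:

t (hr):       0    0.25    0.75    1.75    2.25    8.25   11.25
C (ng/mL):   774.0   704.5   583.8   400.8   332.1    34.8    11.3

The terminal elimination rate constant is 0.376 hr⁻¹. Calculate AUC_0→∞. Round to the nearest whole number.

AUC = 2382 ng/mL·hr

Trapezoidal AUC_0→11.25:
  [0→0.25]: (774.0+704.5)/2 × 0.25 = 184.8125
  [0.25→0.75]: (704.5+583.8)/2 × 0.5 = 322.075
  [0.75→1.75]: (583.8+400.8)/2 × 1 = 492.3
  [1.75→2.25]: (400.8+332.1)/2 × 0.5 = 183.225
  [2.25→8.25]: (332.1+34.8)/2 × 6 = 1100.7
  [8.25→11.25]: (34.8+11.3)/2 × 3 = 69.15
  Sum = 2352.2625 ng/mL·hr
Extrapolated tail: C_last / k_e = 11.3 / 0.376 = 30.053
AUC_0→∞ = 2352.2625 + 30.053 = 2382.3155 ng/mL·hr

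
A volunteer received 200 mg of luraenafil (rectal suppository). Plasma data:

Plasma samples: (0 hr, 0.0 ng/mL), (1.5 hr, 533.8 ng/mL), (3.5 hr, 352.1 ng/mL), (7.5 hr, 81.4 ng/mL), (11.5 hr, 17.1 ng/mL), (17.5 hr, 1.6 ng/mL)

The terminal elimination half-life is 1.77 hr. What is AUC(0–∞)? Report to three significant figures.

Trapezoidal AUC_0→17.5:
  [0→1.5]: (0.0+533.8)/2 × 1.5 = 400.35
  [1.5→3.5]: (533.8+352.1)/2 × 2 = 885.9
  [3.5→7.5]: (352.1+81.4)/2 × 4 = 867.0
  [7.5→11.5]: (81.4+17.1)/2 × 4 = 197.0
  [11.5→17.5]: (17.1+1.6)/2 × 6 = 56.1
  Sum = 2406.35 ng/mL·hr
k_e = ln2 / t½ = 0.693147 / 1.77 = 0.3916 hr^-1
Extrapolated tail: C_last / k_e = 1.6 / 0.3916 = 4.086
AUC_0→∞ = 2406.35 + 4.086 = 2410.436 ng/mL·hr

AUC = 2410 ng/mL·hr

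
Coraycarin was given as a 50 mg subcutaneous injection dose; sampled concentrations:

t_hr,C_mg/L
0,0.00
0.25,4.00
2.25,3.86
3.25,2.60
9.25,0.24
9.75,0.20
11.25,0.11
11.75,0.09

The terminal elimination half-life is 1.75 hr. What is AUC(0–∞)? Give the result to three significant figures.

AUC = 20.7 mg/L·hr

Trapezoidal AUC_0→11.75:
  [0→0.25]: (0.00+4.00)/2 × 0.25 = 0.5
  [0.25→2.25]: (4.00+3.86)/2 × 2 = 7.86
  [2.25→3.25]: (3.86+2.60)/2 × 1 = 3.23
  [3.25→9.25]: (2.60+0.24)/2 × 6 = 8.52
  [9.25→9.75]: (0.24+0.20)/2 × 0.5 = 0.11
  [9.75→11.25]: (0.20+0.11)/2 × 1.5 = 0.2325
  [11.25→11.75]: (0.11+0.09)/2 × 0.5 = 0.05
  Sum = 20.5025 mg/L·hr
k_e = ln2 / t½ = 0.693147 / 1.75 = 0.3961 hr^-1
Extrapolated tail: C_last / k_e = 0.09 / 0.3961 = 0.227
AUC_0→∞ = 20.5025 + 0.227 = 20.7295 mg/L·hr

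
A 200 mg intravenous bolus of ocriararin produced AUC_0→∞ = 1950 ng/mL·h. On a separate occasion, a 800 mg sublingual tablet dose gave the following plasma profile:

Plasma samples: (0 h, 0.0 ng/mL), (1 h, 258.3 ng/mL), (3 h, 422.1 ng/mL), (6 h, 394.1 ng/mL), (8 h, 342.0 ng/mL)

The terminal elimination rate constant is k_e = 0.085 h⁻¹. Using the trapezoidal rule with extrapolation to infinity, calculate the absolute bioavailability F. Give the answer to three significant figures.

F = 0.871

Trapezoidal AUC_0→8 (sublingual tablet):
  [0→1]: (0.0+258.3)/2 × 1 = 129.15
  [1→3]: (258.3+422.1)/2 × 2 = 680.4
  [3→6]: (422.1+394.1)/2 × 3 = 1224.3
  [6→8]: (394.1+342.0)/2 × 2 = 736.1
  Sum = 2769.95 ng/mL·h
Tail: C_last/k_e = 342.0/0.085 = 4023.529
AUC_0→∞ (sublingual tablet) = 2769.95 + 4023.529 = 6793.479 ng/mL·h
F = (AUC_ev/D_ev)/(AUC_iv/D_iv) = (6793.479/800)/(1950/200) = 8.49185/9.75 = 0.8710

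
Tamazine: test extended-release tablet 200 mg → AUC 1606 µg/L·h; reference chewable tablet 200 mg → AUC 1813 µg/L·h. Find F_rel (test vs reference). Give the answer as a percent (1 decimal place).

F_rel = (AUC_test/D_test) / (AUC_ref/D_ref)
      = (1606/200) / (1813/200)
      = 8.03 / 9.065 = 0.8858 = 88.58%

F_rel = 88.6%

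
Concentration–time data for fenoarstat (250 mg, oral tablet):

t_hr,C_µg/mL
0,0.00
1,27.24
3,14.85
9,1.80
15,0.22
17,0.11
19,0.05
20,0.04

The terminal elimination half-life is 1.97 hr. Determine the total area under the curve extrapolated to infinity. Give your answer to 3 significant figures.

AUC = 112 µg/mL·hr

Trapezoidal AUC_0→20:
  [0→1]: (0.00+27.24)/2 × 1 = 13.62
  [1→3]: (27.24+14.85)/2 × 2 = 42.09
  [3→9]: (14.85+1.80)/2 × 6 = 49.95
  [9→15]: (1.80+0.22)/2 × 6 = 6.06
  [15→17]: (0.22+0.11)/2 × 2 = 0.33
  [17→19]: (0.11+0.05)/2 × 2 = 0.16
  [19→20]: (0.05+0.04)/2 × 1 = 0.045
  Sum = 112.255 µg/mL·hr
k_e = ln2 / t½ = 0.693147 / 1.97 = 0.3519 hr^-1
Extrapolated tail: C_last / k_e = 0.04 / 0.3519 = 0.114
AUC_0→∞ = 112.255 + 0.114 = 112.369 µg/mL·hr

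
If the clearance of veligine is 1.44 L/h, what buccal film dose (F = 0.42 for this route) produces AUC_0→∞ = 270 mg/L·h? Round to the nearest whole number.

Dose = CL × AUC_0→∞ / F
     = 1.44 × 270 / 0.42 = 925.714 mg

Dose = 926 mg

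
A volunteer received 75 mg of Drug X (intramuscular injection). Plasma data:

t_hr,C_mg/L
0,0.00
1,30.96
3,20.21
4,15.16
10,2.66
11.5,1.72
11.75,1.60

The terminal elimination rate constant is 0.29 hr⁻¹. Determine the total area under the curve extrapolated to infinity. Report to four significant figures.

AUC = 147.0 mg/L·hr

Trapezoidal AUC_0→11.75:
  [0→1]: (0.00+30.96)/2 × 1 = 15.48
  [1→3]: (30.96+20.21)/2 × 2 = 51.17
  [3→4]: (20.21+15.16)/2 × 1 = 17.685
  [4→10]: (15.16+2.66)/2 × 6 = 53.46
  [10→11.5]: (2.66+1.72)/2 × 1.5 = 3.285
  [11.5→11.75]: (1.72+1.60)/2 × 0.25 = 0.415
  Sum = 141.495 mg/L·hr
Extrapolated tail: C_last / k_e = 1.60 / 0.29 = 5.517
AUC_0→∞ = 141.495 + 5.517 = 147.012 mg/L·hr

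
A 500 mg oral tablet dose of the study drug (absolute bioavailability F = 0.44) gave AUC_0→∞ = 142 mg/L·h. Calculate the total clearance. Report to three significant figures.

CL = F × Dose / AUC_0→∞
   = 0.44 × 500 / 142 = 1.5493 L/h

CL = 1.55 L/h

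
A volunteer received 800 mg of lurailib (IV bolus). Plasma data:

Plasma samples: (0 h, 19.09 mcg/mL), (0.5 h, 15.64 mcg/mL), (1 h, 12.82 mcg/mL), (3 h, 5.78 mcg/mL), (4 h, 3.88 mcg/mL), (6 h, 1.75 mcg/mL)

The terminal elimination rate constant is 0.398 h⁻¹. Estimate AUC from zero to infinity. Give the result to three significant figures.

Trapezoidal AUC_0→6:
  [0→0.5]: (19.09+15.64)/2 × 0.5 = 8.6825
  [0.5→1]: (15.64+12.82)/2 × 0.5 = 7.115
  [1→3]: (12.82+5.78)/2 × 2 = 18.6
  [3→4]: (5.78+3.88)/2 × 1 = 4.83
  [4→6]: (3.88+1.75)/2 × 2 = 5.63
  Sum = 44.8575 mcg/mL·h
Extrapolated tail: C_last / k_e = 1.75 / 0.398 = 4.397
AUC_0→∞ = 44.8575 + 4.397 = 49.2545 mcg/mL·h

AUC = 49.3 mcg/mL·h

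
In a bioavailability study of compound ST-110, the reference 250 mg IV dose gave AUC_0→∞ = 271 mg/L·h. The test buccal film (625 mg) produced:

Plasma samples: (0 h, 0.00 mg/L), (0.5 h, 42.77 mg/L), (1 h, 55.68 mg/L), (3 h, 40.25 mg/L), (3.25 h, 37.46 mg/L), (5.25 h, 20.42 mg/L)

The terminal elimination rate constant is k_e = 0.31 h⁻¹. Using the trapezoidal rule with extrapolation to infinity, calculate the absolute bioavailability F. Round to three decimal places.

F = 0.391

Trapezoidal AUC_0→5.25 (buccal film):
  [0→0.5]: (0.00+42.77)/2 × 0.5 = 10.6925
  [0.5→1]: (42.77+55.68)/2 × 0.5 = 24.6125
  [1→3]: (55.68+40.25)/2 × 2 = 95.93
  [3→3.25]: (40.25+37.46)/2 × 0.25 = 9.71375
  [3.25→5.25]: (37.46+20.42)/2 × 2 = 57.88
  Sum = 198.82875 mg/L·h
Tail: C_last/k_e = 20.42/0.31 = 65.871
AUC_0→∞ (buccal film) = 198.82875 + 65.871 = 264.69975 mg/L·h
F = (AUC_ev/D_ev)/(AUC_iv/D_iv) = (264.69975/625)/(271/250) = 0.4235196/1.084 = 0.3907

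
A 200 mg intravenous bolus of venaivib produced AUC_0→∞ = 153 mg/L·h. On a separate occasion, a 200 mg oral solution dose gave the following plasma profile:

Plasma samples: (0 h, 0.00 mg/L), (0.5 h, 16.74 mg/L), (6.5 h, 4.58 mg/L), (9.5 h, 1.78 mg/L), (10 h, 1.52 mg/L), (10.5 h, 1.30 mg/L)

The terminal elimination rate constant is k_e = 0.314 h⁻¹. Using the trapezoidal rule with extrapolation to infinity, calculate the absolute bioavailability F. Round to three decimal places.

Trapezoidal AUC_0→10.5 (oral solution):
  [0→0.5]: (0.00+16.74)/2 × 0.5 = 4.185
  [0.5→6.5]: (16.74+4.58)/2 × 6 = 63.96
  [6.5→9.5]: (4.58+1.78)/2 × 3 = 9.54
  [9.5→10]: (1.78+1.52)/2 × 0.5 = 0.825
  [10→10.5]: (1.52+1.30)/2 × 0.5 = 0.705
  Sum = 79.215 mg/L·h
Tail: C_last/k_e = 1.30/0.314 = 4.140
AUC_0→∞ (oral solution) = 79.215 + 4.140 = 83.355 mg/L·h
F = (AUC_ev/D_ev)/(AUC_iv/D_iv) = (83.355/200)/(153/200) = 0.416775/0.765 = 0.5448

F = 0.545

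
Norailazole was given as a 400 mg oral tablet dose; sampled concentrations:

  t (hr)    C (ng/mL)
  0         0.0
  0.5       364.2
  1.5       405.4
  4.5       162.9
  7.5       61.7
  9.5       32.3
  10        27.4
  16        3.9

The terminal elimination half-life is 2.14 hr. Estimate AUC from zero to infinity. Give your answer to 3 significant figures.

Trapezoidal AUC_0→16:
  [0→0.5]: (0.0+364.2)/2 × 0.5 = 91.05
  [0.5→1.5]: (364.2+405.4)/2 × 1 = 384.8
  [1.5→4.5]: (405.4+162.9)/2 × 3 = 852.45
  [4.5→7.5]: (162.9+61.7)/2 × 3 = 336.9
  [7.5→9.5]: (61.7+32.3)/2 × 2 = 94.0
  [9.5→10]: (32.3+27.4)/2 × 0.5 = 14.925
  [10→16]: (27.4+3.9)/2 × 6 = 93.9
  Sum = 1868.025 ng/mL·hr
k_e = ln2 / t½ = 0.693147 / 2.14 = 0.3239 hr^-1
Extrapolated tail: C_last / k_e = 3.9 / 0.3239 = 12.041
AUC_0→∞ = 1868.025 + 12.041 = 1880.066 ng/mL·hr

AUC = 1880 ng/mL·hr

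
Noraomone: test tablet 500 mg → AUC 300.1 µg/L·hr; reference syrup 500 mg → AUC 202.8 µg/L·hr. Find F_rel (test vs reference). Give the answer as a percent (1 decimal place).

F_rel = 148.0%

F_rel = (AUC_test/D_test) / (AUC_ref/D_ref)
      = (300.1/500) / (202.8/500)
      = 0.6002 / 0.4056 = 1.4798 = 147.98%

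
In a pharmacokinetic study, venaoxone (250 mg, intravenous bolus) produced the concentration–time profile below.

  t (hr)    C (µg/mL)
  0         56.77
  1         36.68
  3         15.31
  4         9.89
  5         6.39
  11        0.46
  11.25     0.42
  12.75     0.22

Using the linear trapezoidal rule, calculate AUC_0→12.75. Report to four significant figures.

AUC = 140.6 µg/mL·hr

Trapezoidal AUC_0→12.75:
  [0→1]: (56.77+36.68)/2 × 1 = 46.725
  [1→3]: (36.68+15.31)/2 × 2 = 51.99
  [3→4]: (15.31+9.89)/2 × 1 = 12.6
  [4→5]: (9.89+6.39)/2 × 1 = 8.14
  [5→11]: (6.39+0.46)/2 × 6 = 20.55
  [11→11.25]: (0.46+0.42)/2 × 0.25 = 0.11
  [11.25→12.75]: (0.42+0.22)/2 × 1.5 = 0.48
  Sum = 140.595 µg/mL·hr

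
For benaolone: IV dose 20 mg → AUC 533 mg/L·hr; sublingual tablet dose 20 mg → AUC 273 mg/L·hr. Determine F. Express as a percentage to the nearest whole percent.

F = (AUC_ev / D_ev) / (AUC_iv / D_iv)
  = (273/20) / (533/20)
  = 13.65 / 26.65 = 0.5122
  = 51.22%

F = 51%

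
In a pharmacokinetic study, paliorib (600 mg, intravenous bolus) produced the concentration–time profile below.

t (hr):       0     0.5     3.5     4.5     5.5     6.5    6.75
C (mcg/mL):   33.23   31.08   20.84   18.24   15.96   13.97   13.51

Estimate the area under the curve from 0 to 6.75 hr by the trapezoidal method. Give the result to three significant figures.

AUC = 149 mcg/mL·hr

Trapezoidal AUC_0→6.75:
  [0→0.5]: (33.23+31.08)/2 × 0.5 = 16.0775
  [0.5→3.5]: (31.08+20.84)/2 × 3 = 77.88
  [3.5→4.5]: (20.84+18.24)/2 × 1 = 19.54
  [4.5→5.5]: (18.24+15.96)/2 × 1 = 17.1
  [5.5→6.5]: (15.96+13.97)/2 × 1 = 14.965
  [6.5→6.75]: (13.97+13.51)/2 × 0.25 = 3.435
  Sum = 148.9975 mcg/mL·hr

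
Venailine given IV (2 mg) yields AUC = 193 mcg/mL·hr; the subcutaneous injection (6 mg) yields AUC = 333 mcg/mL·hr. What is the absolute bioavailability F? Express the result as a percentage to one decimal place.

F = 57.5%

F = (AUC_ev / D_ev) / (AUC_iv / D_iv)
  = (333/6) / (193/2)
  = 55.5 / 96.5 = 0.5751
  = 57.51%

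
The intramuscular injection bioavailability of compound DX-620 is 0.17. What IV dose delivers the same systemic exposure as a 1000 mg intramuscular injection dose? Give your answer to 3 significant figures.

D_iv = 170 mg

Systemic exposure from an extravascular dose = F × D_ev, so the equivalent IV dose is F × D_ev.
D_iv = F × D_ev = 0.17 × 1000 = 170 mg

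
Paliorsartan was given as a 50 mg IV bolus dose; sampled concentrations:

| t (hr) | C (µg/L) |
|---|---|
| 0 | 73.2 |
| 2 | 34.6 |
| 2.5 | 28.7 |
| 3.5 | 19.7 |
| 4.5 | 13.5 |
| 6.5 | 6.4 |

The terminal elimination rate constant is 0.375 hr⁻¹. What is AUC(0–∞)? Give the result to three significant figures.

AUC = 201 µg/L·hr

Trapezoidal AUC_0→6.5:
  [0→2]: (73.2+34.6)/2 × 2 = 107.8
  [2→2.5]: (34.6+28.7)/2 × 0.5 = 15.825
  [2.5→3.5]: (28.7+19.7)/2 × 1 = 24.2
  [3.5→4.5]: (19.7+13.5)/2 × 1 = 16.6
  [4.5→6.5]: (13.5+6.4)/2 × 2 = 19.9
  Sum = 184.325 µg/L·hr
Extrapolated tail: C_last / k_e = 6.4 / 0.375 = 17.067
AUC_0→∞ = 184.325 + 17.067 = 201.392 µg/L·hr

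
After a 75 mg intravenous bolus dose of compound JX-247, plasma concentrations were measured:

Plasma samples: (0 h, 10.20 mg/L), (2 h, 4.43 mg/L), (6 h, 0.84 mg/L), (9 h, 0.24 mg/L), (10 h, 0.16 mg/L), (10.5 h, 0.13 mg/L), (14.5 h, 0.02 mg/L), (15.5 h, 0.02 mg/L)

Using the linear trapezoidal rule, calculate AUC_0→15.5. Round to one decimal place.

AUC = 27.4 mg/L·h

Trapezoidal AUC_0→15.5:
  [0→2]: (10.20+4.43)/2 × 2 = 14.63
  [2→6]: (4.43+0.84)/2 × 4 = 10.54
  [6→9]: (0.84+0.24)/2 × 3 = 1.62
  [9→10]: (0.24+0.16)/2 × 1 = 0.2
  [10→10.5]: (0.16+0.13)/2 × 0.5 = 0.0725
  [10.5→14.5]: (0.13+0.02)/2 × 4 = 0.3
  [14.5→15.5]: (0.02+0.02)/2 × 1 = 0.02
  Sum = 27.3825 mg/L·h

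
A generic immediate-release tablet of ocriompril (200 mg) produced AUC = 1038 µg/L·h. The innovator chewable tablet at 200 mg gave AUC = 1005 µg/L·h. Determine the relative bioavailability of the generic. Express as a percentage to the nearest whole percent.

F_rel = (AUC_test/D_test) / (AUC_ref/D_ref)
      = (1038/200) / (1005/200)
      = 5.19 / 5.025 = 1.0328 = 103.28%

F_rel = 103%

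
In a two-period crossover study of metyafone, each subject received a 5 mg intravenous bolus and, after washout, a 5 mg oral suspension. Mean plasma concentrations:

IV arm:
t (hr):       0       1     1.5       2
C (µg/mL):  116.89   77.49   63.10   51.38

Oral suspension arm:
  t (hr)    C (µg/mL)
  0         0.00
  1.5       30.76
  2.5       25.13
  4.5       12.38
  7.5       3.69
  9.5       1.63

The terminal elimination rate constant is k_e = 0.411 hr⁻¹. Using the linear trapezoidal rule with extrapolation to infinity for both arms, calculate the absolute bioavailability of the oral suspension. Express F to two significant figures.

F = 0.43

Trapezoidal AUC_0→2 (IV):
  [0→1]: (116.89+77.49)/2 × 1 = 97.19
  [1→1.5]: (77.49+63.10)/2 × 0.5 = 35.1475
  [1.5→2]: (63.10+51.38)/2 × 0.5 = 28.62
  Sum = 160.9575 µg/mL·hr
IV tail: 51.38/0.411 = 125.012; AUC_iv,0→∞ = 160.9575 + 125.012 = 285.9695 µg/mL·hr
Trapezoidal AUC_0→9.5 (oral suspension):
  [0→1.5]: (0.00+30.76)/2 × 1.5 = 23.07
  [1.5→2.5]: (30.76+25.13)/2 × 1 = 27.945
  [2.5→4.5]: (25.13+12.38)/2 × 2 = 37.51
  [4.5→7.5]: (12.38+3.69)/2 × 3 = 24.105
  [7.5→9.5]: (3.69+1.63)/2 × 2 = 5.32
  Sum = 117.95 µg/mL·hr
oral suspension tail: 1.63/0.411 = 3.966; AUC_ev,0→∞ = 117.95 + 3.966 = 121.916 µg/mL·hr
F = (AUC_ev/D_ev)/(AUC_iv/D_iv) = (121.916/5)/(285.9695/5) = 24.3832/57.1939 = 0.4263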